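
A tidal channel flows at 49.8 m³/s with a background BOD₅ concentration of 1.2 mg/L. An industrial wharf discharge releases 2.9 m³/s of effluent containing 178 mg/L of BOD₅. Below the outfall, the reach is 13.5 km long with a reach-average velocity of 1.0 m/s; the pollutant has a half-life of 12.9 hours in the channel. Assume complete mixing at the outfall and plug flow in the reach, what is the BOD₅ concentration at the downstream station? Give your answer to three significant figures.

8.93 mg/L

Mixed concentration C = ΣQC/ΣQ = (49.80·1.200 + 2.900·178.0) / 52.70 = 576.0/52.70 = 10.93 mg/L.
Travel time t = 13.5·1000 / 1.0 = 13500 s = 3.750 h.
Half-life 12.9 h → k = ln 2 / 12.9 = 0.05373 h⁻¹ = 1.290 d⁻¹.
Applying C = C₀e^(−kt): 10.93 × 0.8175 = 8.935 mg/L.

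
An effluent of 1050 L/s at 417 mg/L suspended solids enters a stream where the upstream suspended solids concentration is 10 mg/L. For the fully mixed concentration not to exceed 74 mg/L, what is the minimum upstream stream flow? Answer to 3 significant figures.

5630 L/s

Set C_mix = 74: (Q·10.00 + 1050·417.0) / (Q + 1050) = 74
→ Q = 1050·(417.0 − 74)/(74 − 10.00) = 5627 L/s.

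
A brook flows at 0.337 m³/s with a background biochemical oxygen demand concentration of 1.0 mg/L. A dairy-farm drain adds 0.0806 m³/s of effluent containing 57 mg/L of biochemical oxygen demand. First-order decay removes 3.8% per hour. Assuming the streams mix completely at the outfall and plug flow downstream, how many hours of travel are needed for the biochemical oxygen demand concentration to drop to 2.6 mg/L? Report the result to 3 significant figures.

39.1 h

After mixing, C = (0.3370·1.000 + 0.08060·57.00) / 0.4176 = 4.931/0.4176 = 11.81 mg/L.
3.8%/h lost → k = −ln(1 − 0.038) = 0.03874 h⁻¹.
11.81·exp(−k·t) = 2.6 → t = ln(11.81/2.6)/k = 140600 s = 39.06 h.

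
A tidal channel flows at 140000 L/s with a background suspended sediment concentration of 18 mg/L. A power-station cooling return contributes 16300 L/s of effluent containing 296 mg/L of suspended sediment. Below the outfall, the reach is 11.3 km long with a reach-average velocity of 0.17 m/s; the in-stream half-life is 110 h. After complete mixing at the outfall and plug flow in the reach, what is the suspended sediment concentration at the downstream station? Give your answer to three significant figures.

After mixing, C = (140000·18.00 + 16300·296.0) / 156300 = 7345000/156300 = 46.99 mg/L.
Travel time t = 11.3·1000 / 0.17 = 66470 s = 18.46 h.
Half-life 110 h → k = ln 2 / 110 = 0.006301 h⁻¹ = 0.1512 d⁻¹.
Applying C = C₀e^(−kt): 46.99 × 0.8902 = 41.83 mg/L.

41.8 mg/L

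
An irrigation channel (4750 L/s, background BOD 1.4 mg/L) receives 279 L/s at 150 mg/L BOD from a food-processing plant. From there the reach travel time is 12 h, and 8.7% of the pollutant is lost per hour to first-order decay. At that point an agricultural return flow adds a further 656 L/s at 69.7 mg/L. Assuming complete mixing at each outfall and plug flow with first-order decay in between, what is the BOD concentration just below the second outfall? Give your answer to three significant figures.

Mixed concentration C = ΣQC/ΣQ = (4750·1.400 + 279.0·150.0) / 5029 = 48500/5029 = 9.644 mg/L; combined flow 5029 L/s.
8.7%/h lost → k = −ln(1 − 0.087) = 0.09102 h⁻¹.
After decay, C = 9.644 × e^(−kt) = 9.644 × 0.3355 = 3.235 mg/L.
Second outfall: C = (5029·3.235 + 656.0·69.70)/5685 = 10.90 mg/L.

10.9 mg/L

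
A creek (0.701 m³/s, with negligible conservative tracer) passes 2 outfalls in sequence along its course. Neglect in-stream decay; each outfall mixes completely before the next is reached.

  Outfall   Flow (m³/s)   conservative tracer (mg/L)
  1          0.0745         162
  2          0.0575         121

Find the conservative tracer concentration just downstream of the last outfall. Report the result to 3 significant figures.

22.8 mg/L

After outfall 1: Q = 0.7010 + 0.07450 = 0.7755 m³/s; C = (0.7010·0 + 0.07450·162.0)/0.7755 = 15.56 mg/L.
After outfall 2: Q = 0.7755 + 0.05750 = 0.8330 m³/s; C = (0.7755·15.56 + 0.05750·121.0)/0.8330 = 22.84 mg/L.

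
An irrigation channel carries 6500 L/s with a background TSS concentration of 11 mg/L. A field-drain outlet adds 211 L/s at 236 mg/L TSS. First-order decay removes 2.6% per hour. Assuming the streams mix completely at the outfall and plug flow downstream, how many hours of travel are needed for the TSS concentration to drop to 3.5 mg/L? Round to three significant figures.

After mixing, C = (6500·11.00 + 211.0·236.0) / 6711 = 121300/6711 = 18.07 mg/L.
2.6%/h lost → k = −ln(1 − 0.026) = 0.02634 h⁻¹.
18.07·exp(−k·t) = 3.5 → t = ln(18.07/3.5)/k = 224300 s = 62.32 h.

62.3 h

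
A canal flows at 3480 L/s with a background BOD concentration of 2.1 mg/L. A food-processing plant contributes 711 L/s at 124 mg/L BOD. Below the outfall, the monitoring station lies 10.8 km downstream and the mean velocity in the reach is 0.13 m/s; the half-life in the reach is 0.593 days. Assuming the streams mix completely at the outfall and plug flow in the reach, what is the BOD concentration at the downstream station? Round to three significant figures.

7.40 mg/L

After mixing, C = (3480·2.100 + 711.0·124.0) / 4191 = 95470/4191 = 22.78 mg/L.
Travel time t = 10.8·1000 / 0.13 = 83080 s = 23.08 h.
Half-life 0.593 d → k = ln 2 / 0.593 = 1.169 d⁻¹.
Decay over the reach: 22.78·exp(−kt) = 22.78·0.3250 = 7.404 mg/L.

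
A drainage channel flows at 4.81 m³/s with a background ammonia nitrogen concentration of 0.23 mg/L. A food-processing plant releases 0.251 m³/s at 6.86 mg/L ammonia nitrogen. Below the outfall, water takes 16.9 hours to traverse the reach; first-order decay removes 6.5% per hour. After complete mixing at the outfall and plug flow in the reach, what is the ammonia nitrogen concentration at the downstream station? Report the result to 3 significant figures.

After mixing, C = (4.810·0.2300 + 0.2510·6.860) / 5.061 = 2.828/5.061 = 0.5588 mg/L.
6.5%/h lost → k = −ln(1 − 0.065) = 0.06721 h⁻¹.
First-order decay: C = 0.5588·exp(−k·t) = 0.5588·0.3212 = 0.1795 mg/L.

0.179 mg/L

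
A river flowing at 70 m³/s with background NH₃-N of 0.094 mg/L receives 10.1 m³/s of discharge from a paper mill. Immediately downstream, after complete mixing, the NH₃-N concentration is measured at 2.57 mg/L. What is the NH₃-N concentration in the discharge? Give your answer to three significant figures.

19.7 mg/L

Mass balance: 70.00·0.09400 + 10.10·Cₑ = 80.10·2.570
→ Cₑ = (80.10·2.570 − 70.00·0.09400) / 10.10 = 19.73 mg/L.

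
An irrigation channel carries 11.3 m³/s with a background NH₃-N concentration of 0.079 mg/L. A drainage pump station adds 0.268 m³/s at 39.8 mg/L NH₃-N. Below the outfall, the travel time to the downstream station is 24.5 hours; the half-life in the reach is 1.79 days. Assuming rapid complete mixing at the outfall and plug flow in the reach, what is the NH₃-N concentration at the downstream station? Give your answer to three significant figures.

0.673 mg/L

Mixed concentration C = ΣQC/ΣQ = (11.30·0.07900 + 0.2680·39.80) / 11.57 = 11.56/11.57 = 0.9992 mg/L.
Half-life 1.79 d → k = ln 2 / 1.79 = 0.3872 d⁻¹.
Applying C = C₀e^(−kt): 0.9992 × 0.6735 = 0.6730 mg/L.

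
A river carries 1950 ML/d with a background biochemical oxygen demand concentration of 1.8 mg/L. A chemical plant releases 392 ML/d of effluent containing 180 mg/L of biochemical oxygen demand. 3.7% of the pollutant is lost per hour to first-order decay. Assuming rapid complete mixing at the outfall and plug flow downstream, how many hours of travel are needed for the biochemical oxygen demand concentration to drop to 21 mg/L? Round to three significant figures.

Mass balance: C = (1950·1.800 + 392.0·180.0) / 2342 = 74070/2342 = 31.63 mg/L.
3.7%/h lost → k = −ln(1 − 0.037) = 0.03770 h⁻¹.
31.63·exp(−k·t) = 21 → t = ln(31.63/21)/k = 39100 s = 10.86 h.

10.9 h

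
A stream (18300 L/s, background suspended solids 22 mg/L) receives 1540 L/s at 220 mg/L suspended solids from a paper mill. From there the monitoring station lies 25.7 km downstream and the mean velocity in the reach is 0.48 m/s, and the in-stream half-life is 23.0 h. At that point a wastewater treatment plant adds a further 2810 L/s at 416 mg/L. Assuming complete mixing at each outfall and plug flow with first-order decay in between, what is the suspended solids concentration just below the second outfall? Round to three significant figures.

72.5 mg/L

Mass balance: C = (18300·22.00 + 1540·220.0) / 19840 = 741400/19840 = 37.37 mg/L; combined flow 19840 L/s.
Travel time t = 25.7·1000 / 0.48 = 53540 s = 14.87 h.
Half-life 23.0 h → k = ln 2 / 23.0 = 0.03014 h⁻¹ = 0.7233 d⁻¹.
Applying C = C₀e^(−kt): 37.37 × 0.6388 = 23.87 mg/L.
At the second outfall, C = (19840·23.87 + 2810·416.0) / (19840 + 2810) = 72.52 mg/L.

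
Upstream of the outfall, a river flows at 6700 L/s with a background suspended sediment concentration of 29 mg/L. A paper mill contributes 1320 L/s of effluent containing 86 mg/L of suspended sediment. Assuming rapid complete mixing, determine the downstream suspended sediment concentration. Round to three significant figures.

After mixing, C = (6700·29.00 + 1320·86.00) / 8020 = 307800/8020 = 38.38 mg/L.

38.4 mg/L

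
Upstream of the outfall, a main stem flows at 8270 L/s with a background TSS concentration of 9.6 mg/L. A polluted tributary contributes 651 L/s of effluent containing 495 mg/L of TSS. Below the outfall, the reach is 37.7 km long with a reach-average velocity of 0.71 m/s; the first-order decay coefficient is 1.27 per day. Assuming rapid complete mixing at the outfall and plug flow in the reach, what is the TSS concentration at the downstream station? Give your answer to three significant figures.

After mixing, C = (8270·9.600 + 651.0·495.0) / 8921 = 401600/8921 = 45.02 mg/L.
Travel time t = 37.7·1000 / 0.71 = 53100 s = 14.75 h.
First-order decay: C = 45.02·exp(−k·t) = 45.02·0.4582 = 20.63 mg/L.

20.6 mg/L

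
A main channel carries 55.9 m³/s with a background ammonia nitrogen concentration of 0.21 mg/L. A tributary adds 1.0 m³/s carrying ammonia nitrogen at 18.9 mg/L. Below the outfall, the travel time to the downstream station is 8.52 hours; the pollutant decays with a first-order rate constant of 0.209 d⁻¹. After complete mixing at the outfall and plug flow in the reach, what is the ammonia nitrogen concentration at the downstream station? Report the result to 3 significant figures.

0.500 mg/L

Conservation of mass: C = (55.90·0.2100 + 1.000·18.90) / 56.90 = 30.64/56.90 = 0.5385 mg/L.
After decay, C = 0.5385 × e^(−kt) = 0.5385 × 0.9285 = 0.5000 mg/L.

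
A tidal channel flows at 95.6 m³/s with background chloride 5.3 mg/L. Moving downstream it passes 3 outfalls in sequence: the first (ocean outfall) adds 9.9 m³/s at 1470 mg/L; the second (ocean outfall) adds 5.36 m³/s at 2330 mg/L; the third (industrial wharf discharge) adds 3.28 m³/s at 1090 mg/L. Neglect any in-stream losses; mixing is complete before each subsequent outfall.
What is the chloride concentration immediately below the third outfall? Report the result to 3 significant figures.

273 mg/L

Outfall 1: combined Q = 105.5 m³/s; C = (95.60·5.300 + 9.900·1470)/105.5 = 142.7 mg/L.
Outfall 2: combined Q = 110.9 m³/s; C = (105.5·142.7 + 5.360·2330)/110.9 = 248.5 mg/L.
Outfall 3: combined Q = 114.1 m³/s; C = (110.9·248.5 + 3.280·1090)/114.1 = 272.7 mg/L.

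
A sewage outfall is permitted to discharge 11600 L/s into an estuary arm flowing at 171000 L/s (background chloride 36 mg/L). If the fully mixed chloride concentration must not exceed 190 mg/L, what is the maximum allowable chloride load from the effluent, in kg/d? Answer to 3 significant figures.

Mass balance at the limit: 171000·36.00 + 11600·Cₑ = 182600·190 → Cₑ = 2460 mg/L.
11600 L/s = 11.60 m³/s. Load = 11.60 m³/s × 2460 g/m³ × 86 400 s/d = 2466000 kg/d.

2470000 kg/d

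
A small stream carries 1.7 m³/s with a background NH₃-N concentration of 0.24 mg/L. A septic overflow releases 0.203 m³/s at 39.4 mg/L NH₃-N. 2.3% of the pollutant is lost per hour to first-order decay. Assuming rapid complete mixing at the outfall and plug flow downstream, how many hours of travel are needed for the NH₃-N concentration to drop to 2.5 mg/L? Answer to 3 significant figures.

24.5 h

Mixed concentration C = ΣQC/ΣQ = (1.700·0.2400 + 0.2030·39.40) / 1.903 = 8.406/1.903 = 4.417 mg/L.
2.3%/h lost → k = −ln(1 − 0.023) = 0.02327 h⁻¹.
4.417·exp(−k·t) = 2.5 → t = ln(4.417/2.5)/k = 88070 s = 24.46 h.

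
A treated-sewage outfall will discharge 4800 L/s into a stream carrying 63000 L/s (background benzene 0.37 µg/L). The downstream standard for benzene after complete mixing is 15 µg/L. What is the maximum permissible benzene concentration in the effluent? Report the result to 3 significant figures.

207 µg/L

At the limit, (Qr·Cr + Qe·Cₑ)/(Qr + Qe) = 15:
Cₑ = (67800·15 − 63000·0.3700) / 4800 = 207.0 µg/L.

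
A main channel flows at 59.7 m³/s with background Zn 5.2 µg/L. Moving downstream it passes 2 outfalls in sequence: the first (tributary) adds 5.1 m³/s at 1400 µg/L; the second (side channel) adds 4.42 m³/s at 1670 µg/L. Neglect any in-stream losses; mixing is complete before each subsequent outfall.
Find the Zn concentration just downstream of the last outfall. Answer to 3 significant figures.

214 µg/L

Outfall 1: combined Q = 64.80 m³/s; C = (59.70·5.200 + 5.100·1400)/64.80 = 115.0 µg/L.
Outfall 2: combined Q = 69.22 m³/s; C = (64.80·115.0 + 4.420·1670)/69.22 = 214.3 µg/L.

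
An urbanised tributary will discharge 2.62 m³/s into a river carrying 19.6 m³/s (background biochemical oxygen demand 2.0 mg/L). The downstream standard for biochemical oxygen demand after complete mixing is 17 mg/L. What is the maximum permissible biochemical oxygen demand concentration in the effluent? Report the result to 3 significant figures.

129 mg/L

At the limit, (Qr·Cr + Qe·Cₑ)/(Qr + Qe) = 17:
Cₑ = (22.22·17 − 19.60·2.000) / 2.620 = 129.2 mg/L.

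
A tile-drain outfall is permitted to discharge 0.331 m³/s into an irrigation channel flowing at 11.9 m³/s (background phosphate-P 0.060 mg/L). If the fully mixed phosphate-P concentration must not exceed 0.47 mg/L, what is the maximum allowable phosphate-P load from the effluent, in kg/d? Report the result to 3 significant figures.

Mass balance at the limit: 11.90·0.06000 + 0.3310·Cₑ = 12.23·0.47 → Cₑ = 15.21 mg/L.
Load = 0.3310 m³/s × 15.21 g/m³ × 86 400 s/d = 435.0 kg/d.

435 kg/d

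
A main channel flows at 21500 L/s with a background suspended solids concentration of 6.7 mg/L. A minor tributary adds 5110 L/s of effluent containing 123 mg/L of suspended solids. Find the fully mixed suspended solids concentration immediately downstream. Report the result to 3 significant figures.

29.0 mg/L

Flow-weighted average: C = (21500·6.700 + 5110·123.0) / 26610 = 772600/26610 = 29.03 mg/L.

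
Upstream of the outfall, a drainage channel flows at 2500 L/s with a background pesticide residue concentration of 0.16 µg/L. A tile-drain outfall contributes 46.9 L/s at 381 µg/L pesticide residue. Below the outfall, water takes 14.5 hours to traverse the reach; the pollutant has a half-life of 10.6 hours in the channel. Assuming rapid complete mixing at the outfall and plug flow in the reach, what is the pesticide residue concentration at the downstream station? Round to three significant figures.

2.78 µg/L

Mass balance: C = (2500·0.1600 + 46.90·381.0) / 2547 = 18270/2547 = 7.173 µg/L.
Half-life 10.6 h → k = ln 2 / 10.6 = 0.06539 h⁻¹ = 1.569 d⁻¹.
Applying C = C₀e^(−kt): 7.173 × 0.3874 = 2.779 µg/L.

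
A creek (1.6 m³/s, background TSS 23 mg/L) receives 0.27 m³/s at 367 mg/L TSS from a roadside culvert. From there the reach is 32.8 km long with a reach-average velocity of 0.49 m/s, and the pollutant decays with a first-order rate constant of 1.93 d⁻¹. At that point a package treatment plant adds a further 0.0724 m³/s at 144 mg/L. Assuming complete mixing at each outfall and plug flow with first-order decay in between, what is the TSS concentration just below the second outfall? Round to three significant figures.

21.1 mg/L

Conservation of mass: C = (1.600·23.00 + 0.2700·367.0) / 1.870 = 135.9/1.870 = 72.67 mg/L; combined flow 1.870 m³/s.
Travel time t = 32.8·1000 / 0.49 = 66940 s = 18.59 h.
Applying C = C₀e^(−kt): 72.67 × 0.2242 = 16.29 mg/L.
Second outfall: C = (1.870·16.29 + 0.07240·144.0)/1.942 = 21.05 mg/L.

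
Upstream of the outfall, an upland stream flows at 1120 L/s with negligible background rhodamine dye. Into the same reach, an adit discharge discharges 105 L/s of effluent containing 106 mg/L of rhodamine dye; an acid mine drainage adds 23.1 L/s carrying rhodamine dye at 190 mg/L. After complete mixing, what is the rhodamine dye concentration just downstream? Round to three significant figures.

Mixed concentration C = ΣQC/ΣQ = (1120·0 + 105.0·106.0 + 23.10·190.0) / 1248 = 15520/1248 = 12.43 mg/L.

12.4 mg/L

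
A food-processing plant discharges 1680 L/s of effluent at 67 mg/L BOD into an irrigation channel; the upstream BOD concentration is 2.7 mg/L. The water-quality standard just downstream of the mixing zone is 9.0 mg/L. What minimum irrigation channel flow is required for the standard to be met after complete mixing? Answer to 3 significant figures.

Set C_mix = 9.0: (Q·2.700 + 1680·67.00) / (Q + 1680) = 9.0
→ Q = 1680·(67.00 − 9.0)/(9.0 − 2.700) = 15470 L/s.

15500 L/s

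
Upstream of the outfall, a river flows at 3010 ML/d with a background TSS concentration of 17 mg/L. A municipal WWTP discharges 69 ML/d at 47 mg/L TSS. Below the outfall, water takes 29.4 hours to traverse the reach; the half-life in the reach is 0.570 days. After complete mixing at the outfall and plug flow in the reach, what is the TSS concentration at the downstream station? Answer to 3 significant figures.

After mixing, C = (3010·17.00 + 69.00·47.00) / 3079 = 54410/3079 = 17.67 mg/L.
Half-life 0.570 d → k = ln 2 / 0.570 = 1.216 d⁻¹.
Decay over the reach: 17.67·exp(−kt) = 17.67·0.2254 = 3.984 mg/L.

3.98 mg/L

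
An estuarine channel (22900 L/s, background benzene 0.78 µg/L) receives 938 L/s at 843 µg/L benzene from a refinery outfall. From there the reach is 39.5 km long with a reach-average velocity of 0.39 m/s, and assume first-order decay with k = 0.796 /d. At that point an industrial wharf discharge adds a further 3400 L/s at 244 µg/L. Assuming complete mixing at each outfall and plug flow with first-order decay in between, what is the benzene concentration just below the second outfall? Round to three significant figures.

After mixing, C = (22900·0.7800 + 938.0·843.0) / 23840 = 808600/23840 = 33.92 µg/L; combined flow 23840 L/s.
Travel time t = 39.5·1000 / 0.39 = 101300 s = 28.13 h.
First-order decay: C = 33.92·exp(−k·t) = 33.92·0.3933 = 13.34 µg/L.
Second outfall: C = (23840·13.34 + 3400·244.0)/27240 = 42.13 µg/L.

42.1 µg/L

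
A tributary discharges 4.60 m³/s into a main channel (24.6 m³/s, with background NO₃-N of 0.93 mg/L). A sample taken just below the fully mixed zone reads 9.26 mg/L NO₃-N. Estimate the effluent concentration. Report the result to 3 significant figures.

Mass balance: 24.60·0.9300 + 4.600·Cₑ = 29.20·9.260
→ Cₑ = (29.20·9.260 − 24.60·0.9300) / 4.600 = 53.81 mg/L.

53.8 mg/L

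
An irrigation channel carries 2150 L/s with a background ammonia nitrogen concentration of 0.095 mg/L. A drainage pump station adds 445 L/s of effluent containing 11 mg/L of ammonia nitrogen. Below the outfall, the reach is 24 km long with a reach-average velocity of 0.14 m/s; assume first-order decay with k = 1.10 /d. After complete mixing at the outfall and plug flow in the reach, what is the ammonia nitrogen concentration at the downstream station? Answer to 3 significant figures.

Mass balance: C = (2150·0.09500 + 445.0·11.00) / 2595 = 5099/2595 = 1.965 mg/L.
Travel time t = 24·1000 / 0.14 = 171400 s = 47.62 h.
After decay, C = 1.965 × e^(−kt) = 1.965 × 0.1128 = 0.2216 mg/L.

0.222 mg/L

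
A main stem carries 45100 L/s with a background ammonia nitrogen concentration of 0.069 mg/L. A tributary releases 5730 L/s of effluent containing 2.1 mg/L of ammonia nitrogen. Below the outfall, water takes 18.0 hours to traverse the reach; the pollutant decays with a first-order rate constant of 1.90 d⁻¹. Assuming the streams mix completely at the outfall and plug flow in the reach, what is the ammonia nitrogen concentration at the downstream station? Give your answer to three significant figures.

Flow-weighted average: C = (45100·0.06900 + 5730·2.100) / 50830 = 15140/50830 = 0.2980 mg/L.
After decay, C = 0.2980 × e^(−kt) = 0.2980 × 0.2405 = 0.07166 mg/L.

0.0717 mg/L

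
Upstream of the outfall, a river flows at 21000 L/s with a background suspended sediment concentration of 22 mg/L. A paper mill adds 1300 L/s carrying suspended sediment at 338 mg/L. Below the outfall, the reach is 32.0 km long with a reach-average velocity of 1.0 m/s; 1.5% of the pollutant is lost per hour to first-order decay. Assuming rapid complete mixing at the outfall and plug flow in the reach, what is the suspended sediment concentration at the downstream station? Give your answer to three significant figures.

35.3 mg/L

Flow-weighted average: C = (21000·22.00 + 1300·338.0) / 22300 = 901400/22300 = 40.42 mg/L.
Travel time t = 32.0·1000 / 1.0 = 32000 s = 8.889 h.
1.5%/h lost → k = −ln(1 − 0.015) = 0.01511 h⁻¹.
Decay over the reach: 40.42·exp(−kt) = 40.42·0.8743 = 35.34 mg/L.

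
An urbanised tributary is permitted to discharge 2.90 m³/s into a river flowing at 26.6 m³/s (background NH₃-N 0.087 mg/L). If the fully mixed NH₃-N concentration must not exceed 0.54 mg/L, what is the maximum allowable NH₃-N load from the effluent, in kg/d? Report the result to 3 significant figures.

1180 kg/d

Mass balance at the limit: 26.60·0.08700 + 2.900·Cₑ = 29.50·0.54 → Cₑ = 4.695 mg/L.
Load = 2.900 m³/s × 4.695 g/m³ × 86 400 s/d = 1176 kg/d.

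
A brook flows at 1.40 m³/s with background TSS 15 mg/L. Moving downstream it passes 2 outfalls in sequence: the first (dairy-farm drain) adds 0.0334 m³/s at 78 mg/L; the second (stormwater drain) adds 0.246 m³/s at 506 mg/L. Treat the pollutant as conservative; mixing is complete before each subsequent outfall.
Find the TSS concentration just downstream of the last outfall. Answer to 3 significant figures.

Outfall 1: combined Q = 1.433 m³/s; C = (1.400·15.00 + 0.03340·78.00)/1.433 = 16.47 mg/L.
Outfall 2: combined Q = 1.679 m³/s; C = (1.433·16.47 + 0.2460·506.0)/1.679 = 88.18 mg/L.

88.2 mg/L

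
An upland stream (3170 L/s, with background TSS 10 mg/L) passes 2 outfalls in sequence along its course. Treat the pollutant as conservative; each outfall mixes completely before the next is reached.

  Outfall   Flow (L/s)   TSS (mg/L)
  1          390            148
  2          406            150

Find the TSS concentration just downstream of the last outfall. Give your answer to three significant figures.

37.9 mg/L

After outfall 1: Q = 3170 + 390.0 = 3560 L/s; C = (3170·10.00 + 390.0·148.0)/3560 = 25.12 mg/L.
After outfall 2: Q = 3560 + 406.0 = 3966 L/s; C = (3560·25.12 + 406.0·150.0)/3966 = 37.90 mg/L.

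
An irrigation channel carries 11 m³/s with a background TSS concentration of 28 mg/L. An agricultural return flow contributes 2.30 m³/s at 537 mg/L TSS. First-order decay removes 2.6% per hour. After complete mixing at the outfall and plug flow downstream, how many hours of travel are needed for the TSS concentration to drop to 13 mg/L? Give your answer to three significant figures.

83.1 h

Conservation of mass: C = (11.00·28.00 + 2.300·537.0) / 13.30 = 1543/13.30 = 116.0 mg/L.
2.6%/h lost → k = −ln(1 − 0.026) = 0.02634 h⁻¹.
116.0·exp(−k·t) = 13 → t = ln(116.0/13)/k = 299100 s = 83.09 h.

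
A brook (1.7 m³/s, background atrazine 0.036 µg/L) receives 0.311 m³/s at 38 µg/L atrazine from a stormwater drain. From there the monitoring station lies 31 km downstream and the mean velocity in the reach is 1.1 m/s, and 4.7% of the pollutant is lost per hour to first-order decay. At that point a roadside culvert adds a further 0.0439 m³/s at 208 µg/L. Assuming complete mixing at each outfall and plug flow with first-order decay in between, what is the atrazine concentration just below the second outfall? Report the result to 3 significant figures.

Flow-weighted average: C = (1.700·0.03600 + 0.3110·38.00) / 2.011 = 11.88/2.011 = 5.907 µg/L; combined flow 2.011 m³/s.
Travel time t = 31·1000 / 1.1 = 28180 s = 7.828 h.
4.7%/h lost → k = −ln(1 − 0.047) = 0.04814 h⁻¹.
Decay over the reach: 5.907·exp(−kt) = 5.907·0.6860 = 4.052 µg/L.
Second outfall: C = (2.011·4.052 + 0.04390·208.0)/2.055 = 8.409 µg/L.

8.41 µg/L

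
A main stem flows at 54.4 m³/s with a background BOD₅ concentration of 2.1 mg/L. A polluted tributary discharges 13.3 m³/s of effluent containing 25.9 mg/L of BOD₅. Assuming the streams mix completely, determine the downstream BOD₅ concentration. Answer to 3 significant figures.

After mixing, C = (54.40·2.100 + 13.30·25.90) / 67.70 = 458.7/67.70 = 6.776 mg/L.

6.78 mg/L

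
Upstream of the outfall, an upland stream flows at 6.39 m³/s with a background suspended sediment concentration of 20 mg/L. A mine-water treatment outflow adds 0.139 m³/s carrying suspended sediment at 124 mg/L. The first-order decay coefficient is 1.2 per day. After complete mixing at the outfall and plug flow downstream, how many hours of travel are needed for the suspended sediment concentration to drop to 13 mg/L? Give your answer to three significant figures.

Conservation of mass: C = (6.390·20.00 + 0.1390·124.0) / 6.529 = 145.0/6.529 = 22.21 mg/L.
22.21·exp(−k·t) = 13 → t = ln(22.21/13)/k = 38580 s = 10.72 h.

10.7 h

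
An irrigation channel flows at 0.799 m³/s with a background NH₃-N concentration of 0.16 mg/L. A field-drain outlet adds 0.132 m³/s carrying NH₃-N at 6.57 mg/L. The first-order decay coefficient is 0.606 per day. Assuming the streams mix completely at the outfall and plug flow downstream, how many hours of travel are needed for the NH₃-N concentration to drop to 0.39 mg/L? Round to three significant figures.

After mixing, C = (0.7990·0.1600 + 0.1320·6.570) / 0.9310 = 0.9951/0.9310 = 1.069 mg/L.
1.069·exp(−k·t) = 0.39 → t = ln(1.069/0.39)/k = 143700 s = 39.93 h.

39.9 h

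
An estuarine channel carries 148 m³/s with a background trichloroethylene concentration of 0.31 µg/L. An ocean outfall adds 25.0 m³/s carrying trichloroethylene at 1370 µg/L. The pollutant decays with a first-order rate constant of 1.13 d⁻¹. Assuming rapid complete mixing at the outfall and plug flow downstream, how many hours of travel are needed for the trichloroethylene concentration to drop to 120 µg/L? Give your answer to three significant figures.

Mass balance: C = (148.0·0.3100 + 25.00·1370) / 173.0 = 34300/173.0 = 198.2 µg/L.
198.2·exp(−k·t) = 120 → t = ln(198.2/120)/k = 38380 s = 10.66 h.

10.7 h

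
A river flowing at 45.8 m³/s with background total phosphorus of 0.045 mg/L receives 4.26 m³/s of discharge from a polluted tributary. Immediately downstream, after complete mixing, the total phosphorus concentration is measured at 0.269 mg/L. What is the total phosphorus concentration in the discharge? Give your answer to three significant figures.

Mass balance: 45.80·0.04500 + 4.260·Cₑ = 50.06·0.2690
→ Cₑ = (50.06·0.2690 − 45.80·0.04500) / 4.260 = 2.677 mg/L.

2.68 mg/L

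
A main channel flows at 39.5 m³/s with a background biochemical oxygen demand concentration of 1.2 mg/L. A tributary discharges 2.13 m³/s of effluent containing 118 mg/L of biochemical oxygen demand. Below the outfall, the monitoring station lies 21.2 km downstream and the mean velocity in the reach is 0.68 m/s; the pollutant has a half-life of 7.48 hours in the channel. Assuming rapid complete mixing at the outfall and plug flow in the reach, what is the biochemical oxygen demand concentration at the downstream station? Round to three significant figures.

3.22 mg/L

After mixing, C = (39.50·1.200 + 2.130·118.0) / 41.63 = 298.7/41.63 = 7.176 mg/L.
Travel time t = 21.2·1000 / 0.68 = 31180 s = 8.660 h.
Half-life 7.48 h → k = ln 2 / 7.48 = 0.09267 h⁻¹ = 2.224 d⁻¹.
After decay, C = 7.176 × e^(−kt) = 7.176 × 0.4482 = 3.216 mg/L.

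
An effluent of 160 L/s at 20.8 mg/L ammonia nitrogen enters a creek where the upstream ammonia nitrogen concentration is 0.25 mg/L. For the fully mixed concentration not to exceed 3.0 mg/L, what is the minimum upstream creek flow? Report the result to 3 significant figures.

Set C_mix = 3.0: (Q·0.2500 + 160.0·20.80) / (Q + 160.0) = 3.0
→ Q = 160.0·(20.80 − 3.0)/(3.0 − 0.2500) = 1036 L/s.

1040 L/s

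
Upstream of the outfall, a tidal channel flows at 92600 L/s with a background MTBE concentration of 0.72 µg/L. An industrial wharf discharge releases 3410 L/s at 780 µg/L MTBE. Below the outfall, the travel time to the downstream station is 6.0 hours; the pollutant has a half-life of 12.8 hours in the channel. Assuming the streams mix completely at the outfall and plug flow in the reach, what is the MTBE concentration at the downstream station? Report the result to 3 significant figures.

Mass balance: C = (92600·0.7200 + 3410·780.0) / 96010 = 2726000/96010 = 28.40 µg/L.
Half-life 12.8 h → k = ln 2 / 12.8 = 0.05415 h⁻¹ = 1.300 d⁻¹.
First-order decay: C = 28.40·exp(−k·t) = 28.40·0.7226 = 20.52 µg/L.

20.5 µg/L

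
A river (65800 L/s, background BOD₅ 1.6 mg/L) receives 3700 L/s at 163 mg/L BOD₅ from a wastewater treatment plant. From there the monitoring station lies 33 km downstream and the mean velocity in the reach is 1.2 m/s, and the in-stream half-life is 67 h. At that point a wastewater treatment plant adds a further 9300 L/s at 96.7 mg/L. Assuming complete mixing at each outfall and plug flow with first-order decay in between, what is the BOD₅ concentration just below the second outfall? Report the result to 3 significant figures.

Flow-weighted average: C = (65800·1.600 + 3700·163.0) / 69500 = 708400/69500 = 10.19 mg/L; combined flow 69500 L/s.
Travel time t = 33·1000 / 1.2 = 27500 s = 7.639 h.
Half-life 67 h → k = ln 2 / 67 = 0.01035 h⁻¹ = 0.2483 d⁻¹.
Decay over the reach: 10.19·exp(−kt) = 10.19·0.9240 = 9.418 mg/L.
At the second outfall, C = (69500·9.418 + 9300·96.70) / (69500 + 9300) = 19.72 mg/L.

19.7 mg/L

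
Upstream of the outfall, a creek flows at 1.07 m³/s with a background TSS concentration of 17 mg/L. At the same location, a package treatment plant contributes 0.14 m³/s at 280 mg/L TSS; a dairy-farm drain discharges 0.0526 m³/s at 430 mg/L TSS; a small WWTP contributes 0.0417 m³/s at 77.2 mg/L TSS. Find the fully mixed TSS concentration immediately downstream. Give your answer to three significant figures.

63.8 mg/L

Mass balance: C = (1.070·17.00 + 0.1400·280.0 + 0.05260·430.0 + 0.04170·77.20) / 1.304 = 83.23/1.304 = 63.81 mg/L.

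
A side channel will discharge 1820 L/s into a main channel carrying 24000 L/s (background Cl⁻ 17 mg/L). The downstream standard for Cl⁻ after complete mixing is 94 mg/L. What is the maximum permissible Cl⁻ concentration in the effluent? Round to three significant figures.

At the limit, (Qr·Cr + Qe·Cₑ)/(Qr + Qe) = 94:
Cₑ = (25820·94 − 24000·17.00) / 1820 = 1109 mg/L.

1110 mg/L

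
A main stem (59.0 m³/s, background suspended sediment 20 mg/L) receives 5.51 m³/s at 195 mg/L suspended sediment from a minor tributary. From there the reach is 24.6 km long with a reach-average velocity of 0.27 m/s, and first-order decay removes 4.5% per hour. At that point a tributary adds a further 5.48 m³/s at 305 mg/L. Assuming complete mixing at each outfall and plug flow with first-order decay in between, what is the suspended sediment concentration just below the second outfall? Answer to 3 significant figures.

Flow-weighted average: C = (59.00·20.00 + 5.510·195.0) / 64.51 = 2254/64.51 = 34.95 mg/L; combined flow 64.51 m³/s.
Travel time t = 24.6·1000 / 0.27 = 91110 s = 25.31 h.
4.5%/h lost → k = −ln(1 − 0.045) = 0.04604 h⁻¹.
First-order decay: C = 34.95·exp(−k·t) = 34.95·0.3118 = 10.90 mg/L.
At the second outfall, C = (64.51·10.90 + 5.480·305.0) / (64.51 + 5.480) = 33.92 mg/L.

33.9 mg/L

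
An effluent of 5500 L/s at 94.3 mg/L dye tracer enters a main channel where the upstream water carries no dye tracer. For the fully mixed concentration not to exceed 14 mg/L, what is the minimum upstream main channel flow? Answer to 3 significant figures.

31500 L/s

Set C_mix = 14: (Q·0 + 5500·94.30) / (Q + 5500) = 14
→ Q = 5500·(94.30 − 14)/(14 − 0) = 31550 L/s.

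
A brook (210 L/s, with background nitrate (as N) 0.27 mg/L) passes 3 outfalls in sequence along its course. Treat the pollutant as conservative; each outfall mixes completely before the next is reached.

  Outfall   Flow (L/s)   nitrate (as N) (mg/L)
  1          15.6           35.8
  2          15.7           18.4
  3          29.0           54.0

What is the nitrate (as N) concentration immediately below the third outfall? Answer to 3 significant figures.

9.14 mg/L

Below outfall 1: Q → 225.6 L/s, C = (210.0·0.2700 + 15.60·35.80)/225.6 = 2.727 mg/L.
Below outfall 2: Q → 241.3 L/s, C = (225.6·2.727 + 15.70·18.40)/241.3 = 3.747 mg/L.
Below outfall 3: Q → 270.3 L/s, C = (241.3·3.747 + 29.00·54.00)/270.3 = 9.138 mg/L.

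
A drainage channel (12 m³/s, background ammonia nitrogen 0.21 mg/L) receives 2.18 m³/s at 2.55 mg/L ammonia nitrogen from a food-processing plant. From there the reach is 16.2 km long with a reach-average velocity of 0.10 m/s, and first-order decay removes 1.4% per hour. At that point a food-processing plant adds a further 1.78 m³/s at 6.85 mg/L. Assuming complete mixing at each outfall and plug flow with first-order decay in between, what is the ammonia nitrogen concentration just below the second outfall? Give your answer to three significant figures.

Conservation of mass: C = (12.00·0.2100 + 2.180·2.550) / 14.18 = 8.079/14.18 = 0.5697 mg/L; combined flow 14.18 m³/s.
Travel time t = 16.2·1000 / 0.10 = 162000 s = 45.00 h.
1.4%/h lost → k = −ln(1 − 0.014) = 0.01410 h⁻¹.
After decay, C = 0.5697 × e^(−kt) = 0.5697 × 0.5302 = 0.3021 mg/L.
At the second outfall, C = (14.18·0.3021 + 1.780·6.850) / (14.18 + 1.780) = 1.032 mg/L.

1.03 mg/L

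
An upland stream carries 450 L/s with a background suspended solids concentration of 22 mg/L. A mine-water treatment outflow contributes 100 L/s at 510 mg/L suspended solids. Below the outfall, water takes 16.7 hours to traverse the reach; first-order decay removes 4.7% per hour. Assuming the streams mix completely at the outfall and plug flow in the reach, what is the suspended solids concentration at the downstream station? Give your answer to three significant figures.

49.6 mg/L

Mixed concentration C = ΣQC/ΣQ = (450.0·22.00 + 100.0·510.0) / 550.0 = 60900/550.0 = 110.7 mg/L.
4.7%/h lost → k = −ln(1 − 0.047) = 0.04814 h⁻¹.
First-order decay: C = 110.7·exp(−k·t) = 110.7·0.4476 = 49.56 mg/L.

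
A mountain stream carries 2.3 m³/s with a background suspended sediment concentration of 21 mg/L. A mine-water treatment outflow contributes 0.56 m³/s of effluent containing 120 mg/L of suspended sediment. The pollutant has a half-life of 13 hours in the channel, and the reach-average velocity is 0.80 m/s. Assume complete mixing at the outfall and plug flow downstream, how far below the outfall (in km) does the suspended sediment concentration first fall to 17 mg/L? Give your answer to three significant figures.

Conservation of mass: C = (2.300·21.00 + 0.5600·120.0) / 2.860 = 115.5/2.860 = 40.38 mg/L.
Half-life 13 h → k = ln 2 / 13 = 0.05332 h⁻¹ = 1.280 d⁻¹.
Set 40.38·exp(−k·t) = 17 → t = ln(40.38/17)/k = 58420 s = 16.23 h.
Distance = v·t = 0.80·58420 = 46740 m = 46.74 km.

46.7 km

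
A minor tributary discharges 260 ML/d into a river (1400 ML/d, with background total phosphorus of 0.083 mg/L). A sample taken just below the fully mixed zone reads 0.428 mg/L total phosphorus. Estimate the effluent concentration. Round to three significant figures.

2.29 mg/L

Mass balance: 1400·0.08300 + 260.0·Cₑ = 1660·0.4280
→ Cₑ = (1660·0.4280 − 1400·0.08300) / 260.0 = 2.286 mg/L.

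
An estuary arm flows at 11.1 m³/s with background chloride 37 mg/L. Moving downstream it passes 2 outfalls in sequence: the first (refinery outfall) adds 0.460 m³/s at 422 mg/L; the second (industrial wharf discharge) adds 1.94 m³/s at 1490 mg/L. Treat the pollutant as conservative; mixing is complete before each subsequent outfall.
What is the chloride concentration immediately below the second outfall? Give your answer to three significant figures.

Outfall 1: combined Q = 11.56 m³/s; C = (11.10·37.00 + 0.4600·422.0)/11.56 = 52.32 mg/L.
Outfall 2: combined Q = 13.50 m³/s; C = (11.56·52.32 + 1.940·1490)/13.50 = 258.9 mg/L.

259 mg/L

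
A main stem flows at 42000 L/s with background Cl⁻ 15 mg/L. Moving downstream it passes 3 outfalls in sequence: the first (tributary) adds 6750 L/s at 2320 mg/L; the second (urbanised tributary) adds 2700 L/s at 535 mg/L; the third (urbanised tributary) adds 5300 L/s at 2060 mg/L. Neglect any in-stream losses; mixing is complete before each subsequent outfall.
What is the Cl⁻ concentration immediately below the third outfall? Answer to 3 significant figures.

Below outfall 1: Q → 48750 L/s, C = (42000·15.00 + 6750·2320)/48750 = 334.2 mg/L.
Below outfall 2: Q → 51450 L/s, C = (48750·334.2 + 2700·535.0)/51450 = 344.7 mg/L.
Below outfall 3: Q → 56750 L/s, C = (51450·344.7 + 5300·2060)/56750 = 504.9 mg/L.

505 mg/L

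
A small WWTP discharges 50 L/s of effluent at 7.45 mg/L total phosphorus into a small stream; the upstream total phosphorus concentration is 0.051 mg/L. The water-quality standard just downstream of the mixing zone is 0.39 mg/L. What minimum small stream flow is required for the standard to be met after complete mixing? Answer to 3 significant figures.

1040 L/s

Set C_mix = 0.39: (Q·0.05100 + 50.00·7.450) / (Q + 50.00) = 0.39
→ Q = 50.00·(7.450 − 0.39)/(0.39 − 0.05100) = 1041 L/s.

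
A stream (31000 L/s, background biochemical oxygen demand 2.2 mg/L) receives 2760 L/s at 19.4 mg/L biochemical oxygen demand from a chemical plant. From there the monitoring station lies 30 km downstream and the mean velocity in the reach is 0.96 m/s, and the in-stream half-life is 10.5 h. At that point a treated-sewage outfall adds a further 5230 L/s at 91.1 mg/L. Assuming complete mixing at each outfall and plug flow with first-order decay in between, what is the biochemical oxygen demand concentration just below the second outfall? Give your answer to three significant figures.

Flow-weighted average: C = (31000·2.200 + 2760·19.40) / 33760 = 121700/33760 = 3.606 mg/L; combined flow 33760 L/s.
Travel time t = 30·1000 / 0.96 = 31250 s = 8.681 h.
Half-life 10.5 h → k = ln 2 / 10.5 = 0.06601 h⁻¹ = 1.584 d⁻¹.
After decay, C = 3.606 × e^(−kt) = 3.606 × 0.5638 = 2.033 mg/L.
At the second outfall, C = (33760·2.033 + 5230·91.10) / (33760 + 5230) = 13.98 mg/L.

14.0 mg/L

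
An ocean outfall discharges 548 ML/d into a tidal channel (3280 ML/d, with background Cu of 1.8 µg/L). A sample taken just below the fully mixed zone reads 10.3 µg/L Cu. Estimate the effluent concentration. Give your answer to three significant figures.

Mass balance: 3280·1.800 + 548.0·Cₑ = 3828·10.30
→ Cₑ = (3828·10.30 − 3280·1.800) / 548.0 = 61.18 µg/L.

61.2 µg/L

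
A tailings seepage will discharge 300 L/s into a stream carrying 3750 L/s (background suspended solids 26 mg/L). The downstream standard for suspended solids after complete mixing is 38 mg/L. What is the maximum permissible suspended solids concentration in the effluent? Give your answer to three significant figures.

At the limit, (Qr·Cr + Qe·Cₑ)/(Qr + Qe) = 38:
Cₑ = (4050·38 − 3750·26.00) / 300.0 = 188.0 mg/L.

188 mg/L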